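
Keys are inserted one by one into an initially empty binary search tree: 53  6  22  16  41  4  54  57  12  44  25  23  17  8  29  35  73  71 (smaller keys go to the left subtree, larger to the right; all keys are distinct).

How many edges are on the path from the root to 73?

53: root
6: left child of 53 (depth 1)
22: right child of 6 (depth 2)
16: left child of 22 (depth 3)
41: right child of 22 (depth 3)
4: left child of 6 (depth 2)
54: right child of 53 (depth 1)
57: right child of 54 (depth 2)
12: left child of 16 (depth 4)
44: right child of 41 (depth 4)
25: left child of 41 (depth 4)
23: left child of 25 (depth 5)
17: right child of 16 (depth 4)
8: left child of 12 (depth 5)
29: right child of 25 (depth 5)
35: right child of 29 (depth 6)
73: right child of 57 (depth 3)
71: left child of 73 (depth 4)

Path to 73: 53 → 54 → 57 → 73, which is 3 edges.

3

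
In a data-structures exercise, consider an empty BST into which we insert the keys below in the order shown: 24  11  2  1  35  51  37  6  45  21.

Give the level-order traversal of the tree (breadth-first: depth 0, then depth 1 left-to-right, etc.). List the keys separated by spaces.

Resulting structure (node: left, right):
  24: L=11, R=35
  11: L=2, R=21
  2: L=1, R=6
  1: L=–, R=–
  35: L=–, R=51
  51: L=37, R=–
  37: L=–, R=45
  6: L=–, R=–
  45: L=–, R=–
  21: L=–, R=–

24 11 35 2 21 51 1 6 37 45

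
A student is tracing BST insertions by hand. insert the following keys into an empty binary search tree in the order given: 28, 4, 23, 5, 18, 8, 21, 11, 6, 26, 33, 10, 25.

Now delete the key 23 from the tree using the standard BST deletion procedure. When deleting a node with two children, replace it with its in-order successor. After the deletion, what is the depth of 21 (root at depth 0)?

28: root
4: left child of 28 (depth 1)
23: right child of 4 (depth 2)
5: left child of 23 (depth 3)
18: right child of 5 (depth 4)
8: left child of 18 (depth 5)
21: right child of 18 (depth 5)
11: right child of 8 (depth 6)
6: left child of 8 (depth 6)
26: right child of 23 (depth 3)
33: right child of 28 (depth 1)
10: left child of 11 (depth 7)
25: left child of 26 (depth 4)

Delete 23 (two children — replace with in-order successor).
After deletion, path to 21: 28 → 4 → 25 → 5 → 18 → 21.

5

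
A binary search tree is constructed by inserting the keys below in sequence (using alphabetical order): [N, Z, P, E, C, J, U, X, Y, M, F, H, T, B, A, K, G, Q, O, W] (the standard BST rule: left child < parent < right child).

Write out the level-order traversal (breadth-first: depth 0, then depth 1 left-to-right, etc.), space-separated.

Insert N: tree is empty, so N becomes the root.
Insert Z: Z > N → go right. Place as right child of N.
Insert P: P > N → go right; P < Z → go left. Place as left child of Z.
Insert E: E < N → go left. Place as left child of N.
Insert C: C < N → go left; C < E → go left. Place as left child of E.
Insert J: J < N → go left; J > E → go right. Place as right child of E.
Insert U: U > N → go right; U < Z → go left; U > P → go right. Place as right child of P.
Insert X: X > N → go right; X < Z → go left; X > P → go right; X > U → go right. Place as right child of U.
Insert Y: Y > N → go right; Y < Z → go left; Y > P → go right; Y > U → go right; Y > X → go right. Place as right child of X.
Insert M: M < N → go left; M > E → go right; M > J → go right. Place as right child of J.
Insert F: F < N → go left; F > E → go right; F < J → go left. Place as left child of J.
Insert H: H < N → go left; H > E → go right; H < J → go left; H > F → go right. Place as right child of F.
Insert T: T > N → go right; T < Z → go left; T > P → go right; T < U → go left. Place as left child of U.
Insert B: B < N → go left; B < E → go left; B < C → go left. Place as left child of C.
Insert A: A < N → go left; A < E → go left; A < C → go left; A < B → go left. Place as left child of B.
Insert K: K < N → go left; K > E → go right; K > J → go right; K < M → go left. Place as left child of M.
Insert G: G < N → go left; G > E → go right; G < J → go left; G > F → go right; G < H → go left. Place as left child of H.
Insert Q: Q > N → go right; Q < Z → go left; Q > P → go right; Q < U → go left; Q < T → go left. Place as left child of T.
Insert O: O > N → go right; O < Z → go left; O < P → go left. Place as left child of P.
Insert W: W > N → go right; W < Z → go left; W > P → go right; W > U → go right; W < X → go left. Place as left child of X.

N E Z C J P B F M O U A H K T X G Q W Y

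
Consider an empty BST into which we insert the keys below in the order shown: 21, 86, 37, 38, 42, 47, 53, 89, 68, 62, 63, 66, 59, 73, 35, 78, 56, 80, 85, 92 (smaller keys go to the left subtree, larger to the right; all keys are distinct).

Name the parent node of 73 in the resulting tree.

68

Resulting structure (node: left, right):
  21: L=–, R=86
  86: L=37, R=89
  37: L=35, R=38
  38: L=–, R=42
  42: L=–, R=47
  47: L=–, R=53
  53: L=–, R=68
  89: L=–, R=92
  68: L=62, R=73
  62: L=59, R=63
  63: L=–, R=66
  66: L=–, R=–
  59: L=56, R=–
  73: L=–, R=78
  35: L=–, R=–
  78: L=–, R=80
  56: L=–, R=–
  80: L=–, R=85
  85: L=–, R=–
  92: L=–, R=–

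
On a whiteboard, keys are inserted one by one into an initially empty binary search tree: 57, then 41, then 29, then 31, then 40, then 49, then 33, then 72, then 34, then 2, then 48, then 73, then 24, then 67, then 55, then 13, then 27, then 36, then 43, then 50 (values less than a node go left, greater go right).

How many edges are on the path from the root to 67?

57: root
41: left child of 57 (depth 1)
29: left child of 41 (depth 2)
31: right child of 29 (depth 3)
40: right child of 31 (depth 4)
49: right child of 41 (depth 2)
33: left child of 40 (depth 5)
72: right child of 57 (depth 1)
34: right child of 33 (depth 6)
2: left child of 29 (depth 3)
48: left child of 49 (depth 3)
73: right child of 72 (depth 2)
24: right child of 2 (depth 4)
67: left child of 72 (depth 2)
55: right child of 49 (depth 3)
13: left child of 24 (depth 5)
27: right child of 24 (depth 5)
36: right child of 34 (depth 7)
43: left child of 48 (depth 4)
50: left child of 55 (depth 4)

Path to 67: 57 → 72 → 67, which is 2 edges.

2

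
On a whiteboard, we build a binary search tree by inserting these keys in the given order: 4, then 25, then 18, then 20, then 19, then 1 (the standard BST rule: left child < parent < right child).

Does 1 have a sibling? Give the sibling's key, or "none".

4: root
25: right child of 4 (depth 1)
18: left child of 25 (depth 2)
20: right child of 18 (depth 3)
19: left child of 20 (depth 4)
1: left child of 4 (depth 1)

1's parent is 4; the other child of 4 is 25.

25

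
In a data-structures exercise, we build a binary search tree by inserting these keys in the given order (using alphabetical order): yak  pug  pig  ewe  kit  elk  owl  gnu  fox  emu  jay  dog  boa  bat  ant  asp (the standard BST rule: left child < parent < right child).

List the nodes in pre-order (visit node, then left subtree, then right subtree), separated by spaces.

yak pug pig ewe elk dog boa bat ant asp emu kit gnu fox jay owl

Insert yak: tree is empty, so yak becomes the root.
Insert pug: pug < yak → go left. Place as left child of yak.
Insert pig: pig < yak → go left; pig < pug → go left. Place as left child of pug.
Insert ewe: ewe < yak → go left; ewe < pug → go left; ewe < pig → go left. Place as left child of pig.
Insert kit: kit < yak → go left; kit < pug → go left; kit < pig → go left; kit > ewe → go right. Place as right child of ewe.
Insert elk: elk < yak → go left; elk < pug → go left; elk < pig → go left; elk < ewe → go left. Place as left child of ewe.
Insert owl: owl < yak → go left; owl < pug → go left; owl < pig → go left; owl > ewe → go right; owl > kit → go right. Place as right child of kit.
Insert gnu: gnu < yak → go left; gnu < pug → go left; gnu < pig → go left; gnu > ewe → go right; gnu < kit → go left. Place as left child of kit.
Insert fox: fox < yak → go left; fox < pug → go left; fox < pig → go left; fox > ewe → go right; fox < kit → go left; fox < gnu → go left. Place as left child of gnu.
Insert emu: emu < yak → go left; emu < pug → go left; emu < pig → go left; emu < ewe → go left; emu > elk → go right. Place as right child of elk.
Insert jay: jay < yak → go left; jay < pug → go left; jay < pig → go left; jay > ewe → go right; jay < kit → go left; jay > gnu → go right. Place as right child of gnu.
Insert dog: dog < yak → go left; dog < pug → go left; dog < pig → go left; dog < ewe → go left; dog < elk → go left. Place as left child of elk.
Insert boa: boa < yak → go left; boa < pug → go left; boa < pig → go left; boa < ewe → go left; boa < elk → go left; boa < dog → go left. Place as left child of dog.
Insert bat: bat < yak → go left; bat < pug → go left; bat < pig → go left; bat < ewe → go left; bat < elk → go left; bat < dog → go left; bat < boa → go left. Place as left child of boa.
Insert ant: ant < yak → go left; ant < pug → go left; ant < pig → go left; ant < ewe → go left; ant < elk → go left; ant < dog → go left; ant < boa → go left; ant < bat → go left. Place as left child of bat.
Insert asp: asp < yak → go left; asp < pug → go left; asp < pig → go left; asp < ewe → go left; asp < elk → go left; asp < dog → go left; asp < boa → go left; asp < bat → go left; asp > ant → go right. Place as right child of ant.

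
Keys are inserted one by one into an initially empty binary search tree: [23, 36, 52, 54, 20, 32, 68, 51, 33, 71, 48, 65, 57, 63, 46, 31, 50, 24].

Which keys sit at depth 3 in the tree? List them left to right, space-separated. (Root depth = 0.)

Resulting structure (node: left, right):
  23: L=20, R=36
  36: L=32, R=52
  52: L=51, R=54
  54: L=–, R=68
  20: L=–, R=–
  32: L=31, R=33
  68: L=65, R=71
  51: L=48, R=–
  33: L=–, R=–
  71: L=–, R=–
  48: L=46, R=50
  65: L=57, R=–
  57: L=–, R=63
  63: L=–, R=–
  46: L=–, R=–
  31: L=24, R=–
  50: L=–, R=–
  24: L=–, R=–

31 33 51 54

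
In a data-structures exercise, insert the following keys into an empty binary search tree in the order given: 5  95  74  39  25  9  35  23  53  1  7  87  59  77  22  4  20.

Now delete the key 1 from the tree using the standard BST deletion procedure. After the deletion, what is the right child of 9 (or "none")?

23

Insert 5: tree is empty, so 5 becomes the root.
Insert 95: 95 > 5 → go right. Place as right child of 5.
Insert 74: 74 > 5 → go right; 74 < 95 → go left. Place as left child of 95.
Insert 39: 39 > 5 → go right; 39 < 95 → go left; 39 < 74 → go left. Place as left child of 74.
Insert 25: 25 > 5 → go right; 25 < 95 → go left; 25 < 74 → go left; 25 < 39 → go left. Place as left child of 39.
Insert 9: 9 > 5 → go right; 9 < 95 → go left; 9 < 74 → go left; 9 < 39 → go left; 9 < 25 → go left. Place as left child of 25.
Insert 35: 35 > 5 → go right; 35 < 95 → go left; 35 < 74 → go left; 35 < 39 → go left; 35 > 25 → go right. Place as right child of 25.
Insert 23: 23 > 5 → go right; 23 < 95 → go left; 23 < 74 → go left; 23 < 39 → go left; 23 < 25 → go left; 23 > 9 → go right. Place as right child of 9.
Insert 53: 53 > 5 → go right; 53 < 95 → go left; 53 < 74 → go left; 53 > 39 → go right. Place as right child of 39.
Insert 1: 1 < 5 → go left. Place as left child of 5.
Insert 7: 7 > 5 → go right; 7 < 95 → go left; 7 < 74 → go left; 7 < 39 → go left; 7 < 25 → go left; 7 < 9 → go left. Place as left child of 9.
Insert 87: 87 > 5 → go right; 87 < 95 → go left; 87 > 74 → go right. Place as right child of 74.
Insert 59: 59 > 5 → go right; 59 < 95 → go left; 59 < 74 → go left; 59 > 39 → go right; 59 > 53 → go right. Place as right child of 53.
Insert 77: 77 > 5 → go right; 77 < 95 → go left; 77 > 74 → go right; 77 < 87 → go left. Place as left child of 87.
Insert 22: 22 > 5 → go right; 22 < 95 → go left; 22 < 74 → go left; 22 < 39 → go left; 22 < 25 → go left; 22 > 9 → go right; 22 < 23 → go left. Place as left child of 23.
Insert 4: 4 < 5 → go left; 4 > 1 → go right. Place as right child of 1.
Insert 20: 20 > 5 → go right; 20 < 95 → go left; 20 < 74 → go left; 20 < 39 → go left; 20 < 25 → go left; 20 > 9 → go right; 20 < 23 → go left; 20 < 22 → go left. Place as left child of 22.

Delete 1 (at most one child — splice it out).
After deletion, 9's right child: 23.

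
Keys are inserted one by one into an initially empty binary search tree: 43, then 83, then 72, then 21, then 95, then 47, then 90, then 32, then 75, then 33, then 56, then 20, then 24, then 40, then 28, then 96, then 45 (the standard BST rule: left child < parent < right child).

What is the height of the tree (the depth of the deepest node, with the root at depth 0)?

4

Insert 43: tree is empty, so 43 becomes the root.
Insert 83: 83 > 43 → go right. Place as right child of 43.
Insert 72: 72 > 43 → go right; 72 < 83 → go left. Place as left child of 83.
Insert 21: 21 < 43 → go left. Place as left child of 43.
Insert 95: 95 > 43 → go right; 95 > 83 → go right. Place as right child of 83.
Insert 47: 47 > 43 → go right; 47 < 83 → go left; 47 < 72 → go left. Place as left child of 72.
Insert 90: 90 > 43 → go right; 90 > 83 → go right; 90 < 95 → go left. Place as left child of 95.
Insert 32: 32 < 43 → go left; 32 > 21 → go right. Place as right child of 21.
Insert 75: 75 > 43 → go right; 75 < 83 → go left; 75 > 72 → go right. Place as right child of 72.
Insert 33: 33 < 43 → go left; 33 > 21 → go right; 33 > 32 → go right. Place as right child of 32.
Insert 56: 56 > 43 → go right; 56 < 83 → go left; 56 < 72 → go left; 56 > 47 → go right. Place as right child of 47.
Insert 20: 20 < 43 → go left; 20 < 21 → go left. Place as left child of 21.
Insert 24: 24 < 43 → go left; 24 > 21 → go right; 24 < 32 → go left. Place as left child of 32.
Insert 40: 40 < 43 → go left; 40 > 21 → go right; 40 > 32 → go right; 40 > 33 → go right. Place as right child of 33.
Insert 28: 28 < 43 → go left; 28 > 21 → go right; 28 < 32 → go left; 28 > 24 → go right. Place as right child of 24.
Insert 96: 96 > 43 → go right; 96 > 83 → go right; 96 > 95 → go right. Place as right child of 95.
Insert 45: 45 > 43 → go right; 45 < 83 → go left; 45 < 72 → go left; 45 < 47 → go left. Place as left child of 47.

The deepest node is 56 at depth 4.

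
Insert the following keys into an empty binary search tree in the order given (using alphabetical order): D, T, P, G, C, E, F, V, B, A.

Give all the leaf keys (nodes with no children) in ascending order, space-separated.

Insert D: tree is empty, so D becomes the root.
Insert T: T > D → go right. Place as right child of D.
Insert P: P > D → go right; P < T → go left. Place as left child of T.
Insert G: G > D → go right; G < T → go left; G < P → go left. Place as left child of P.
Insert C: C < D → go left. Place as left child of D.
Insert E: E > D → go right; E < T → go left; E < P → go left; E < G → go left. Place as left child of G.
Insert F: F > D → go right; F < T → go left; F < P → go left; F < G → go left; F > E → go right. Place as right child of E.
Insert V: V > D → go right; V > T → go right. Place as right child of T.
Insert B: B < D → go left; B < C → go left. Place as left child of C.
Insert A: A < D → go left; A < C → go left; A < B → go left. Place as left child of B.

A F V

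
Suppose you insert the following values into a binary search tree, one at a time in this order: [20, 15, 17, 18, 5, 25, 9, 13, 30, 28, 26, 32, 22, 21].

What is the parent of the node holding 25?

20

20: root
15: left child of 20 (depth 1)
17: right child of 15 (depth 2)
18: right child of 17 (depth 3)
5: left child of 15 (depth 2)
25: right child of 20 (depth 1)
9: right child of 5 (depth 3)
13: right child of 9 (depth 4)
30: right child of 25 (depth 2)
28: left child of 30 (depth 3)
26: left child of 28 (depth 4)
32: right child of 30 (depth 3)
22: left child of 25 (depth 2)
21: left child of 22 (depth 3)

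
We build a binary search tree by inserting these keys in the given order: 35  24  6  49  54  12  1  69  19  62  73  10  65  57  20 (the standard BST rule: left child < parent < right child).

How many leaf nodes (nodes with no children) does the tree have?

Insert 35: tree is empty, so 35 becomes the root.
Insert 24: 24 < 35 → go left. Place as left child of 35.
Insert 6: 6 < 35 → go left; 6 < 24 → go left. Place as left child of 24.
Insert 49: 49 > 35 → go right. Place as right child of 35.
Insert 54: 54 > 35 → go right; 54 > 49 → go right. Place as right child of 49.
Insert 12: 12 < 35 → go left; 12 < 24 → go left; 12 > 6 → go right. Place as right child of 6.
Insert 1: 1 < 35 → go left; 1 < 24 → go left; 1 < 6 → go left. Place as left child of 6.
Insert 69: 69 > 35 → go right; 69 > 49 → go right; 69 > 54 → go right. Place as right child of 54.
Insert 19: 19 < 35 → go left; 19 < 24 → go left; 19 > 6 → go right; 19 > 12 → go right. Place as right child of 12.
Insert 62: 62 > 35 → go right; 62 > 49 → go right; 62 > 54 → go right; 62 < 69 → go left. Place as left child of 69.
Insert 73: 73 > 35 → go right; 73 > 49 → go right; 73 > 54 → go right; 73 > 69 → go right. Place as right child of 69.
Insert 10: 10 < 35 → go left; 10 < 24 → go left; 10 > 6 → go right; 10 < 12 → go left. Place as left child of 12.
Insert 65: 65 > 35 → go right; 65 > 49 → go right; 65 > 54 → go right; 65 < 69 → go left; 65 > 62 → go right. Place as right child of 62.
Insert 57: 57 > 35 → go right; 57 > 49 → go right; 57 > 54 → go right; 57 < 69 → go left; 57 < 62 → go left. Place as left child of 62.
Insert 20: 20 < 35 → go left; 20 < 24 → go left; 20 > 6 → go right; 20 > 12 → go right; 20 > 19 → go right. Place as right child of 19.

Leaves: 1, 10, 20, 57, 65, 73 — 6 in total.

6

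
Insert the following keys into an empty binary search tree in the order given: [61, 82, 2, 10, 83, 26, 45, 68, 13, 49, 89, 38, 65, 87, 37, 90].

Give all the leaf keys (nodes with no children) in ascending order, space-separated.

Resulting structure (node: left, right):
  61: L=2, R=82
  82: L=68, R=83
  2: L=–, R=10
  10: L=–, R=26
  83: L=–, R=89
  26: L=13, R=45
  45: L=38, R=49
  68: L=65, R=–
  13: L=–, R=–
  49: L=–, R=–
  89: L=87, R=90
  38: L=37, R=–
  65: L=–, R=–
  87: L=–, R=–
  37: L=–, R=–
  90: L=–, R=–

13 37 49 65 87 90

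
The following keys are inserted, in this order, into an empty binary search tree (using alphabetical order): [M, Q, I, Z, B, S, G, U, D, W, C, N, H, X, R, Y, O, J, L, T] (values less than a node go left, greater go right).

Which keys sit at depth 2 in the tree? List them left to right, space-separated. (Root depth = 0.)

M: root
Q: right child of M (depth 1)
I: left child of M (depth 1)
Z: right child of Q (depth 2)
B: left child of I (depth 2)
S: left child of Z (depth 3)
G: right child of B (depth 3)
U: right child of S (depth 4)
D: left child of G (depth 4)
W: right child of U (depth 5)
C: left child of D (depth 5)
N: left child of Q (depth 2)
H: right child of G (depth 4)
X: right child of W (depth 6)
R: left child of S (depth 4)
Y: right child of X (depth 7)
O: right child of N (depth 3)
J: right child of I (depth 2)
L: right child of J (depth 3)
T: left child of U (depth 5)

B J N Z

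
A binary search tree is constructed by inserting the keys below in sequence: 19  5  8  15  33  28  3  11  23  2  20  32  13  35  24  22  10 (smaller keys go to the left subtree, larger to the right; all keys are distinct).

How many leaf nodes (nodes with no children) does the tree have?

7

Resulting structure (node: left, right):
  19: L=5, R=33
  5: L=3, R=8
  8: L=–, R=15
  15: L=11, R=–
  33: L=28, R=35
  28: L=23, R=32
  3: L=2, R=–
  11: L=10, R=13
  23: L=20, R=24
  2: L=–, R=–
  20: L=–, R=22
  32: L=–, R=–
  13: L=–, R=–
  35: L=–, R=–
  24: L=–, R=–
  22: L=–, R=–
  10: L=–, R=–

Leaves: 2, 10, 13, 22, 24, 32, 35 — 7 in total.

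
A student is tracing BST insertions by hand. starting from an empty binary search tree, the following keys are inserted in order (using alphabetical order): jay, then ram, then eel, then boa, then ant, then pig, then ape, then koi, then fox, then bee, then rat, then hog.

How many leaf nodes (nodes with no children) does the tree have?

jay: root
ram: right child of jay (depth 1)
eel: left child of jay (depth 1)
boa: left child of eel (depth 2)
ant: left child of boa (depth 3)
pig: left child of ram (depth 2)
ape: right child of ant (depth 4)
koi: left child of pig (depth 3)
fox: right child of eel (depth 2)
bee: right child of ape (depth 5)
rat: right child of ram (depth 2)
hog: right child of fox (depth 3)

Leaves: bee, hog, koi, rat — 4 in total.

4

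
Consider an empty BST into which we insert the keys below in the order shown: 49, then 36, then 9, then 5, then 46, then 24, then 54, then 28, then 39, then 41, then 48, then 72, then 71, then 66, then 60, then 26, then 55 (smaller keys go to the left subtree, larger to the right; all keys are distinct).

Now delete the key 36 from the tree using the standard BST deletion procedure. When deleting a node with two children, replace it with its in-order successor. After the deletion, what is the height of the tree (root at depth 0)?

49: root
36: left child of 49 (depth 1)
9: left child of 36 (depth 2)
5: left child of 9 (depth 3)
46: right child of 36 (depth 2)
24: right child of 9 (depth 3)
54: right child of 49 (depth 1)
28: right child of 24 (depth 4)
39: left child of 46 (depth 3)
41: right child of 39 (depth 4)
48: right child of 46 (depth 3)
72: right child of 54 (depth 2)
71: left child of 72 (depth 3)
66: left child of 71 (depth 4)
60: left child of 66 (depth 5)
26: left child of 28 (depth 5)
55: left child of 60 (depth 6)

Delete 36 (two children — replace with in-order successor).
After deletion, deepest node is 55 at depth 6.

6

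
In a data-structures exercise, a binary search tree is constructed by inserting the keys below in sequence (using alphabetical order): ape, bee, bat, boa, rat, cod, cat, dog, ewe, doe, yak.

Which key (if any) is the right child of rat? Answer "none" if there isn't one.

Insert ape: tree is empty, so ape becomes the root.
Insert bee: bee > ape → go right. Place as right child of ape.
Insert bat: bat > ape → go right; bat < bee → go left. Place as left child of bee.
Insert boa: boa > ape → go right; boa > bee → go right. Place as right child of bee.
Insert rat: rat > ape → go right; rat > bee → go right; rat > boa → go right. Place as right child of boa.
Insert cod: cod > ape → go right; cod > bee → go right; cod > boa → go right; cod < rat → go left. Place as left child of rat.
Insert cat: cat > ape → go right; cat > bee → go right; cat > boa → go right; cat < rat → go left; cat < cod → go left. Place as left child of cod.
Insert dog: dog > ape → go right; dog > bee → go right; dog > boa → go right; dog < rat → go left; dog > cod → go right. Place as right child of cod.
Insert ewe: ewe > ape → go right; ewe > bee → go right; ewe > boa → go right; ewe < rat → go left; ewe > cod → go right; ewe > dog → go right. Place as right child of dog.
Insert doe: doe > ape → go right; doe > bee → go right; doe > boa → go right; doe < rat → go left; doe > cod → go right; doe < dog → go left. Place as left child of dog.
Insert yak: yak > ape → go right; yak > bee → go right; yak > boa → go right; yak > rat → go right. Place as right child of rat.

yak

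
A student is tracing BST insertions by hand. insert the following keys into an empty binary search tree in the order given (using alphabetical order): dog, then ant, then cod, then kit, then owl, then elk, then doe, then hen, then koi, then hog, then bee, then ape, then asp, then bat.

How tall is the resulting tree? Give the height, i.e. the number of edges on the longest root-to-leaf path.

dog: root
ant: left child of dog (depth 1)
cod: right child of ant (depth 2)
kit: right child of dog (depth 1)
owl: right child of kit (depth 2)
elk: left child of kit (depth 2)
doe: right child of cod (depth 3)
hen: right child of elk (depth 3)
koi: left child of owl (depth 3)
hog: right child of hen (depth 4)
bee: left child of cod (depth 3)
ape: left child of bee (depth 4)
asp: right child of ape (depth 5)
bat: right child of asp (depth 6)

The deepest node is bat at depth 6.

6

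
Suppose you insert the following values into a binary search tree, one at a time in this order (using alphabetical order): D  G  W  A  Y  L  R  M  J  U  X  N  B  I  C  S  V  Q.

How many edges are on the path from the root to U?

Resulting structure (node: left, right):
  D: L=A, R=G
  G: L=–, R=W
  W: L=L, R=Y
  A: L=–, R=B
  Y: L=X, R=–
  L: L=J, R=R
  R: L=M, R=U
  M: L=–, R=N
  J: L=I, R=–
  U: L=S, R=V
  X: L=–, R=–
  N: L=–, R=Q
  B: L=–, R=C
  I: L=–, R=–
  C: L=–, R=–
  S: L=–, R=–
  V: L=–, R=–
  Q: L=–, R=–

Path to U: D → G → W → L → R → U, which is 5 edges.

5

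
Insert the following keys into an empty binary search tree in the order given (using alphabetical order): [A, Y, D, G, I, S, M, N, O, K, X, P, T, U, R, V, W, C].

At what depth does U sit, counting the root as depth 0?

8

Resulting structure (node: left, right):
  A: L=–, R=Y
  Y: L=D, R=–
  D: L=C, R=G
  G: L=–, R=I
  I: L=–, R=S
  S: L=M, R=X
  M: L=K, R=N
  N: L=–, R=O
  O: L=–, R=P
  K: L=–, R=–
  X: L=T, R=–
  P: L=–, R=R
  T: L=–, R=U
  U: L=–, R=V
  R: L=–, R=–
  V: L=–, R=W
  W: L=–, R=–
  C: L=–, R=–

Path to U: A → Y → D → G → I → S → X → T → U, which is 8 edges.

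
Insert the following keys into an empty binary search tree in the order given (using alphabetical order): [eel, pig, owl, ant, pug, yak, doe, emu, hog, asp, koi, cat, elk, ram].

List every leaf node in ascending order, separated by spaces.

Insert eel: tree is empty, so eel becomes the root.
Insert pig: pig > eel → go right. Place as right child of eel.
Insert owl: owl > eel → go right; owl < pig → go left. Place as left child of pig.
Insert ant: ant < eel → go left. Place as left child of eel.
Insert pug: pug > eel → go right; pug > pig → go right. Place as right child of pig.
Insert yak: yak > eel → go right; yak > pig → go right; yak > pug → go right. Place as right child of pug.
Insert doe: doe < eel → go left; doe > ant → go right. Place as right child of ant.
Insert emu: emu > eel → go right; emu < pig → go left; emu < owl → go left. Place as left child of owl.
Insert hog: hog > eel → go right; hog < pig → go left; hog < owl → go left; hog > emu → go right. Place as right child of emu.
Insert asp: asp < eel → go left; asp > ant → go right; asp < doe → go left. Place as left child of doe.
Insert koi: koi > eel → go right; koi < pig → go left; koi < owl → go left; koi > emu → go right; koi > hog → go right. Place as right child of hog.
Insert cat: cat < eel → go left; cat > ant → go right; cat < doe → go left; cat > asp → go right. Place as right child of asp.
Insert elk: elk > eel → go right; elk < pig → go left; elk < owl → go left; elk < emu → go left. Place as left child of emu.
Insert ram: ram > eel → go right; ram > pig → go right; ram > pug → go right; ram < yak → go left. Place as left child of yak.

cat elk koi ram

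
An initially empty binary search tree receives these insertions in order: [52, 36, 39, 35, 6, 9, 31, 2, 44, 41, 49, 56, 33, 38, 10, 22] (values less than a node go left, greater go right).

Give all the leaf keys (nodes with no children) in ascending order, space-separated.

Insert 52: tree is empty, so 52 becomes the root.
Insert 36: 36 < 52 → go left. Place as left child of 52.
Insert 39: 39 < 52 → go left; 39 > 36 → go right. Place as right child of 36.
Insert 35: 35 < 52 → go left; 35 < 36 → go left. Place as left child of 36.
Insert 6: 6 < 52 → go left; 6 < 36 → go left; 6 < 35 → go left. Place as left child of 35.
Insert 9: 9 < 52 → go left; 9 < 36 → go left; 9 < 35 → go left; 9 > 6 → go right. Place as right child of 6.
Insert 31: 31 < 52 → go left; 31 < 36 → go left; 31 < 35 → go left; 31 > 6 → go right; 31 > 9 → go right. Place as right child of 9.
Insert 2: 2 < 52 → go left; 2 < 36 → go left; 2 < 35 → go left; 2 < 6 → go left. Place as left child of 6.
Insert 44: 44 < 52 → go left; 44 > 36 → go right; 44 > 39 → go right. Place as right child of 39.
Insert 41: 41 < 52 → go left; 41 > 36 → go right; 41 > 39 → go right; 41 < 44 → go left. Place as left child of 44.
Insert 49: 49 < 52 → go left; 49 > 36 → go right; 49 > 39 → go right; 49 > 44 → go right. Place as right child of 44.
Insert 56: 56 > 52 → go right. Place as right child of 52.
Insert 33: 33 < 52 → go left; 33 < 36 → go left; 33 < 35 → go left; 33 > 6 → go right; 33 > 9 → go right; 33 > 31 → go right. Place as right child of 31.
Insert 38: 38 < 52 → go left; 38 > 36 → go right; 38 < 39 → go left. Place as left child of 39.
Insert 10: 10 < 52 → go left; 10 < 36 → go left; 10 < 35 → go left; 10 > 6 → go right; 10 > 9 → go right; 10 < 31 → go left. Place as left child of 31.
Insert 22: 22 < 52 → go left; 22 < 36 → go left; 22 < 35 → go left; 22 > 6 → go right; 22 > 9 → go right; 22 < 31 → go left; 22 > 10 → go right. Place as right child of 10.

2 22 33 38 41 49 56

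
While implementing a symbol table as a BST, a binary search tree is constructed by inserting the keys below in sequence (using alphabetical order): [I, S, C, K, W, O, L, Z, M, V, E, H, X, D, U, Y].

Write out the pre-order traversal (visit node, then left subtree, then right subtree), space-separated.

I: root
S: right child of I (depth 1)
C: left child of I (depth 1)
K: left child of S (depth 2)
W: right child of S (depth 2)
O: right child of K (depth 3)
L: left child of O (depth 4)
Z: right child of W (depth 3)
M: right child of L (depth 5)
V: left child of W (depth 3)
E: right child of C (depth 2)
H: right child of E (depth 3)
X: left child of Z (depth 4)
D: left child of E (depth 3)
U: left child of V (depth 4)
Y: right child of X (depth 5)

I C E D H S K O L M W V U Z X Y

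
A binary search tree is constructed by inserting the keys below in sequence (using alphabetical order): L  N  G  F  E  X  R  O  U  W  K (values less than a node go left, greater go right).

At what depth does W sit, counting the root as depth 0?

5

L: root
N: right child of L (depth 1)
G: left child of L (depth 1)
F: left child of G (depth 2)
E: left child of F (depth 3)
X: right child of N (depth 2)
R: left child of X (depth 3)
O: left child of R (depth 4)
U: right child of R (depth 4)
W: right child of U (depth 5)
K: right child of G (depth 2)

Path to W: L → N → X → R → U → W, which is 5 edges.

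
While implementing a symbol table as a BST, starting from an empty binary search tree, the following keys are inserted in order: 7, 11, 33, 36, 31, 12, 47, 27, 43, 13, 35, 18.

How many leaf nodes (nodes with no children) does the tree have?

7: root
11: right child of 7 (depth 1)
33: right child of 11 (depth 2)
36: right child of 33 (depth 3)
31: left child of 33 (depth 3)
12: left child of 31 (depth 4)
47: right child of 36 (depth 4)
27: right child of 12 (depth 5)
43: left child of 47 (depth 5)
13: left child of 27 (depth 6)
35: left child of 36 (depth 4)
18: right child of 13 (depth 7)

Leaves: 18, 35, 43 — 3 in total.

3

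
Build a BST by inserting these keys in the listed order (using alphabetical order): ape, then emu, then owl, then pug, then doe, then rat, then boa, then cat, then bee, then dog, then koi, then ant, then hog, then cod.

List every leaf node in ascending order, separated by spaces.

Resulting structure (node: left, right):
  ape: L=ant, R=emu
  emu: L=doe, R=owl
  owl: L=koi, R=pug
  pug: L=–, R=rat
  doe: L=boa, R=dog
  rat: L=–, R=–
  boa: L=bee, R=cat
  cat: L=–, R=cod
  bee: L=–, R=–
  dog: L=–, R=–
  koi: L=hog, R=–
  ant: L=–, R=–
  hog: L=–, R=–
  cod: L=–, R=–

ant bee cod dog hog rat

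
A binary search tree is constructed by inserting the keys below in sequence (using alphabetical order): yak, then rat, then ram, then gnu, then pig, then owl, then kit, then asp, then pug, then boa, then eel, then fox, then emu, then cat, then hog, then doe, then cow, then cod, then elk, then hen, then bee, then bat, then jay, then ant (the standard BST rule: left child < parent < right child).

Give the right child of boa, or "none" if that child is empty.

Insert yak: tree is empty, so yak becomes the root.
Insert rat: rat < yak → go left. Place as left child of yak.
Insert ram: ram < yak → go left; ram < rat → go left. Place as left child of rat.
Insert gnu: gnu < yak → go left; gnu < rat → go left; gnu < ram → go left. Place as left child of ram.
Insert pig: pig < yak → go left; pig < rat → go left; pig < ram → go left; pig > gnu → go right. Place as right child of gnu.
Insert owl: owl < yak → go left; owl < rat → go left; owl < ram → go left; owl > gnu → go right; owl < pig → go left. Place as left child of pig.
Insert kit: kit < yak → go left; kit < rat → go left; kit < ram → go left; kit > gnu → go right; kit < pig → go left; kit < owl → go left. Place as left child of owl.
Insert asp: asp < yak → go left; asp < rat → go left; asp < ram → go left; asp < gnu → go left. Place as left child of gnu.
Insert pug: pug < yak → go left; pug < rat → go left; pug < ram → go left; pug > gnu → go right; pug > pig → go right. Place as right child of pig.
Insert boa: boa < yak → go left; boa < rat → go left; boa < ram → go left; boa < gnu → go left; boa > asp → go right. Place as right child of asp.
Insert eel: eel < yak → go left; eel < rat → go left; eel < ram → go left; eel < gnu → go left; eel > asp → go right; eel > boa → go right. Place as right child of boa.
Insert fox: fox < yak → go left; fox < rat → go left; fox < ram → go left; fox < gnu → go left; fox > asp → go right; fox > boa → go right; fox > eel → go right. Place as right child of eel.
Insert emu: emu < yak → go left; emu < rat → go left; emu < ram → go left; emu < gnu → go left; emu > asp → go right; emu > boa → go right; emu > eel → go right; emu < fox → go left. Place as left child of fox.
Insert cat: cat < yak → go left; cat < rat → go left; cat < ram → go left; cat < gnu → go left; cat > asp → go right; cat > boa → go right; cat < eel → go left. Place as left child of eel.
Insert hog: hog < yak → go left; hog < rat → go left; hog < ram → go left; hog > gnu → go right; hog < pig → go left; hog < owl → go left; hog < kit → go left. Place as left child of kit.
Insert doe: doe < yak → go left; doe < rat → go left; doe < ram → go left; doe < gnu → go left; doe > asp → go right; doe > boa → go right; doe < eel → go left; doe > cat → go right. Place as right child of cat.
Insert cow: cow < yak → go left; cow < rat → go left; cow < ram → go left; cow < gnu → go left; cow > asp → go right; cow > boa → go right; cow < eel → go left; cow > cat → go right; cow < doe → go left. Place as left child of doe.
Insert cod: cod < yak → go left; cod < rat → go left; cod < ram → go left; cod < gnu → go left; cod > asp → go right; cod > boa → go right; cod < eel → go left; cod > cat → go right; cod < doe → go left; cod < cow → go left. Place as left child of cow.
Insert elk: elk < yak → go left; elk < rat → go left; elk < ram → go left; elk < gnu → go left; elk > asp → go right; elk > boa → go right; elk > eel → go right; elk < fox → go left; elk < emu → go left. Place as left child of emu.
Insert hen: hen < yak → go left; hen < rat → go left; hen < ram → go left; hen > gnu → go right; hen < pig → go left; hen < owl → go left; hen < kit → go left; hen < hog → go left. Place as left child of hog.
Insert bee: bee < yak → go left; bee < rat → go left; bee < ram → go left; bee < gnu → go left; bee > asp → go right; bee < boa → go left. Place as left child of boa.
Insert bat: bat < yak → go left; bat < rat → go left; bat < ram → go left; bat < gnu → go left; bat > asp → go right; bat < boa → go left; bat < bee → go left. Place as left child of bee.
Insert jay: jay < yak → go left; jay < rat → go left; jay < ram → go left; jay > gnu → go right; jay < pig → go left; jay < owl → go left; jay < kit → go left; jay > hog → go right. Place as right child of hog.
Insert ant: ant < yak → go left; ant < rat → go left; ant < ram → go left; ant < gnu → go left; ant < asp → go left. Place as left child of asp.

eel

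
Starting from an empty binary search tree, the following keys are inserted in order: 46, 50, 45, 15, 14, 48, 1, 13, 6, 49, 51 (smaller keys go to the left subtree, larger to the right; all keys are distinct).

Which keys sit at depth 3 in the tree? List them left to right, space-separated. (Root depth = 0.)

Resulting structure (node: left, right):
  46: L=45, R=50
  50: L=48, R=51
  45: L=15, R=–
  15: L=14, R=–
  14: L=1, R=–
  48: L=–, R=49
  1: L=–, R=13
  13: L=6, R=–
  6: L=–, R=–
  49: L=–, R=–
  51: L=–, R=–

14 49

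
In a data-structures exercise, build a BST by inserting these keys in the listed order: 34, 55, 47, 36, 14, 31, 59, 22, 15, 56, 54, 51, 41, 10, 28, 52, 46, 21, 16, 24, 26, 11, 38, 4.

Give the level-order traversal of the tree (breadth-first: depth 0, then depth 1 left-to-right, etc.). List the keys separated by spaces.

34 14 55 10 31 47 59 4 11 22 36 54 56 15 28 41 51 21 24 38 46 52 16 26

34: root
55: right child of 34 (depth 1)
47: left child of 55 (depth 2)
36: left child of 47 (depth 3)
14: left child of 34 (depth 1)
31: right child of 14 (depth 2)
59: right child of 55 (depth 2)
22: left child of 31 (depth 3)
15: left child of 22 (depth 4)
56: left child of 59 (depth 3)
54: right child of 47 (depth 3)
51: left child of 54 (depth 4)
41: right child of 36 (depth 4)
10: left child of 14 (depth 2)
28: right child of 22 (depth 4)
52: right child of 51 (depth 5)
46: right child of 41 (depth 5)
21: right child of 15 (depth 5)
16: left child of 21 (depth 6)
24: left child of 28 (depth 5)
26: right child of 24 (depth 6)
11: right child of 10 (depth 3)
38: left child of 41 (depth 5)
4: left child of 10 (depth 3)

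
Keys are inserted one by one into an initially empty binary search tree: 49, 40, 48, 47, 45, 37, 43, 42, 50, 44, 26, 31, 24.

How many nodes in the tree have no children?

Resulting structure (node: left, right):
  49: L=40, R=50
  40: L=37, R=48
  48: L=47, R=–
  47: L=45, R=–
  45: L=43, R=–
  37: L=26, R=–
  43: L=42, R=44
  42: L=–, R=–
  50: L=–, R=–
  44: L=–, R=–
  26: L=24, R=31
  31: L=–, R=–
  24: L=–, R=–

Leaves: 24, 31, 42, 44, 50 — 5 in total.

5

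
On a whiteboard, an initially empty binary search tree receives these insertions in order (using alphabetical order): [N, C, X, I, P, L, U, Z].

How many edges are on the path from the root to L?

3

Insert N: tree is empty, so N becomes the root.
Insert C: C < N → go left. Place as left child of N.
Insert X: X > N → go right. Place as right child of N.
Insert I: I < N → go left; I > C → go right. Place as right child of C.
Insert P: P > N → go right; P < X → go left. Place as left child of X.
Insert L: L < N → go left; L > C → go right; L > I → go right. Place as right child of I.
Insert U: U > N → go right; U < X → go left; U > P → go right. Place as right child of P.
Insert Z: Z > N → go right; Z > X → go right. Place as right child of X.

Path to L: N → C → I → L, which is 3 edges.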